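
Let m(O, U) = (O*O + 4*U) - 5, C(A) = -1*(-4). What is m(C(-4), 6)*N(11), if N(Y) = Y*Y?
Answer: 4235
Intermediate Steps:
N(Y) = Y**2
C(A) = 4
m(O, U) = -5 + O**2 + 4*U (m(O, U) = (O**2 + 4*U) - 5 = -5 + O**2 + 4*U)
m(C(-4), 6)*N(11) = (-5 + 4**2 + 4*6)*11**2 = (-5 + 16 + 24)*121 = 35*121 = 4235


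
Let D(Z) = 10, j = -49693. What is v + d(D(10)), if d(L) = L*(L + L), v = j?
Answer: -49493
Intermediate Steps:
v = -49693
d(L) = 2*L² (d(L) = L*(2*L) = 2*L²)
v + d(D(10)) = -49693 + 2*10² = -49693 + 2*100 = -49693 + 200 = -49493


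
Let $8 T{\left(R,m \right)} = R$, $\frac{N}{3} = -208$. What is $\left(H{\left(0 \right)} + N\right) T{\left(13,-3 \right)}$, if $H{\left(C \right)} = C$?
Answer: $-1014$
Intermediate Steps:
$N = -624$ ($N = 3 \left(-208\right) = -624$)
$T{\left(R,m \right)} = \frac{R}{8}$
$\left(H{\left(0 \right)} + N\right) T{\left(13,-3 \right)} = \left(0 - 624\right) \frac{1}{8} \cdot 13 = \left(-624\right) \frac{13}{8} = -1014$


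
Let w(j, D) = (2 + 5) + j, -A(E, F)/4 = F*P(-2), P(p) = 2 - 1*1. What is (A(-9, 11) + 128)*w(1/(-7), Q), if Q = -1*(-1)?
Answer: 576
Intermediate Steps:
P(p) = 1 (P(p) = 2 - 1 = 1)
A(E, F) = -4*F
Q = 1
w(j, D) = 7 + j
(A(-9, 11) + 128)*w(1/(-7), Q) = (-4*11 + 128)*(7 + 1/(-7)) = (-44 + 128)*(7 - ⅐) = 84*(48/7) = 576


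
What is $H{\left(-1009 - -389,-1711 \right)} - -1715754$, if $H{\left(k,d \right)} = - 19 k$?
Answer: $1727534$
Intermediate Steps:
$H{\left(-1009 - -389,-1711 \right)} - -1715754 = - 19 \left(-1009 - -389\right) - -1715754 = - 19 \left(-1009 + 389\right) + 1715754 = \left(-19\right) \left(-620\right) + 1715754 = 11780 + 1715754 = 1727534$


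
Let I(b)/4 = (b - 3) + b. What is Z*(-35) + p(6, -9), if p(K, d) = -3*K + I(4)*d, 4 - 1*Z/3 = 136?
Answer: 13662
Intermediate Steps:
Z = -396 (Z = 12 - 3*136 = 12 - 408 = -396)
I(b) = -12 + 8*b (I(b) = 4*((b - 3) + b) = 4*((-3 + b) + b) = 4*(-3 + 2*b) = -12 + 8*b)
p(K, d) = -3*K + 20*d (p(K, d) = -3*K + (-12 + 8*4)*d = -3*K + (-12 + 32)*d = -3*K + 20*d)
Z*(-35) + p(6, -9) = -396*(-35) + (-3*6 + 20*(-9)) = 13860 + (-18 - 180) = 13860 - 198 = 13662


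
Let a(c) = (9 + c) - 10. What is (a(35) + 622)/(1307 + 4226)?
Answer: 656/5533 ≈ 0.11856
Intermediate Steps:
a(c) = -1 + c
(a(35) + 622)/(1307 + 4226) = ((-1 + 35) + 622)/(1307 + 4226) = (34 + 622)/5533 = 656*(1/5533) = 656/5533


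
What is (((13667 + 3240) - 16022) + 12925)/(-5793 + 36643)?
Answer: 1381/3085 ≈ 0.44765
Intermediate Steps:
(((13667 + 3240) - 16022) + 12925)/(-5793 + 36643) = ((16907 - 16022) + 12925)/30850 = (885 + 12925)*(1/30850) = 13810*(1/30850) = 1381/3085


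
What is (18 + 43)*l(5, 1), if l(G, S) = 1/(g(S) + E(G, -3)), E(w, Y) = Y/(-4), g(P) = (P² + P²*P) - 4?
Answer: -244/5 ≈ -48.800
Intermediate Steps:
g(P) = -4 + P² + P³ (g(P) = (P² + P³) - 4 = -4 + P² + P³)
E(w, Y) = -Y/4 (E(w, Y) = Y*(-¼) = -Y/4)
l(G, S) = 1/(-13/4 + S² + S³) (l(G, S) = 1/((-4 + S² + S³) - ¼*(-3)) = 1/((-4 + S² + S³) + ¾) = 1/(-13/4 + S² + S³))
(18 + 43)*l(5, 1) = (18 + 43)*(4/(-13 + 4*1² + 4*1³)) = 61*(4/(-13 + 4*1 + 4*1)) = 61*(4/(-13 + 4 + 4)) = 61*(4/(-5)) = 61*(4*(-⅕)) = 61*(-⅘) = -244/5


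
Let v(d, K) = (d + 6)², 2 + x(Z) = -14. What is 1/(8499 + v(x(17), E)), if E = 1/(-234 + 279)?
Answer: 1/8599 ≈ 0.00011629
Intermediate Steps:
x(Z) = -16 (x(Z) = -2 - 14 = -16)
E = 1/45 ≈ 0.022222
v(d, K) = (6 + d)²
1/(8499 + v(x(17), E)) = 1/(8499 + (6 - 16)²) = 1/(8499 + (-10)²) = 1/(8499 + 100) = 1/8599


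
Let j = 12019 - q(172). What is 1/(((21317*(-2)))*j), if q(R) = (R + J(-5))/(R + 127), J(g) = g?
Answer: -299/153205875876 ≈ -1.9516e-9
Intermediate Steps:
q(R) = (-5 + R)/(127 + R) (q(R) = (R - 5)/(R + 127) = (-5 + R)/(127 + R))
j = 3593514/299 (j = 12019 - (-5 + 172)/(127 + 172) = 12019 - 167/299 = 3593514/299 ≈ 12018.)
1/(((21317*(-2)))*j) = 1/(((21317*(-2)))*(3593514/299)) = (299/3593514)/(-42634) = -1/42634*299/3593514 = -299/153205875876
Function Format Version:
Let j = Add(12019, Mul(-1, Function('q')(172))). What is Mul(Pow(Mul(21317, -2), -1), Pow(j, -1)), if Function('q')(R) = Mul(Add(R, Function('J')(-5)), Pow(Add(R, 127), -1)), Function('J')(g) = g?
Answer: Rational(-299, 153205875876) ≈ -1.9516e-9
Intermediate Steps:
Function('q')(R) = Mul(Pow(Add(127, R), -1), Add(-5, R)) (Function('q')(R) = Mul(Add(R, -5), Pow(Add(R, 127), -1)) = Mul(Add(-5, R), Pow(Add(127, R), -1)) = Mul(Pow(Add(127, R), -1), Add(-5, R)))
j = Rational(3593514, 299) (j = Add(12019, Mul(-1, Mul(Pow(Add(127, 172), -1), Add(-5, 172)))) = Add(12019, Mul(-1, Mul(Pow(299, -1), 167))) = Add(12019, Mul(-1, Mul(Rational(1, 299), 167))) = Add(12019, Mul(-1, Rational(167, 299))) = Add(12019, Rational(-167, 299)) = Rational(3593514, 299) ≈ 12018.)
Mul(Pow(Mul(21317, -2), -1), Pow(j, -1)) = Mul(Pow(Mul(21317, -2), -1), Pow(Rational(3593514, 299), -1)) = Mul(Pow(-42634, -1), Rational(299, 3593514)) = Mul(Rational(-1, 42634), Rational(299, 3593514)) = Rational(-299, 153205875876)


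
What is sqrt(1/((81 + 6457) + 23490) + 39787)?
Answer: 13*sqrt(53069783111)/15014 ≈ 199.47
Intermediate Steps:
sqrt(1/((81 + 6457) + 23490) + 39787) = sqrt(1/(6538 + 23490) + 39787) = sqrt(1/30028 + 39787) = sqrt(1194724037/30028) = 13*sqrt(53069783111)/15014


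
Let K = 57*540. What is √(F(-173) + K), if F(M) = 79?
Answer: √30859 ≈ 175.67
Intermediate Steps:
K = 30780
√(F(-173) + K) = √(79 + 30780) = √30859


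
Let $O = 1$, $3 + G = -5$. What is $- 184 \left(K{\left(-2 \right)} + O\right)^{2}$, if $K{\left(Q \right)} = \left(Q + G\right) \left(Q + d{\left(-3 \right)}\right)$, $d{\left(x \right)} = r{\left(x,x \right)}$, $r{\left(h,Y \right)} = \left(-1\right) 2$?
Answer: $-309304$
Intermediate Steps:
$G = -8$ ($G = -3 - 5 = -8$)
$r{\left(h,Y \right)} = -2$
$d{\left(x \right)} = -2$
$K{\left(Q \right)} = \left(-8 + Q\right) \left(-2 + Q\right)$ ($K{\left(Q \right)} = \left(Q - 8\right) \left(Q - 2\right) = \left(-8 + Q\right) \left(-2 + Q\right)$)
$- 184 \left(K{\left(-2 \right)} + O\right)^{2} = - 184 \left(\left(16 + \left(-2\right)^{2} - -20\right) + 1\right)^{2} = - 184 \left(\left(16 + 4 + 20\right) + 1\right)^{2} = - 184 \left(40 + 1\right)^{2} = - 184 \cdot 41^{2} = \left(-184\right) 1681 = -309304$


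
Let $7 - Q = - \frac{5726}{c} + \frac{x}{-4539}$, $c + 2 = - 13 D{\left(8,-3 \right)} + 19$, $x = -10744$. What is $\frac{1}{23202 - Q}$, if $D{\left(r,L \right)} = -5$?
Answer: $\frac{10947}{253177156} \approx 4.3239 \cdot 10^{-5}$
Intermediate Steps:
$c = 82$ ($c = -2 + \left(\left(-13\right) \left(-5\right) + 19\right) = -2 + \left(65 + 19\right) = -2 + 84 = 82$)
$Q = \frac{815138}{10947}$ ($Q = 7 - \left(- \frac{5726}{82} - \frac{10744}{-4539}\right) = 7 - \left(\left(-5726\right) \frac{1}{82} - - \frac{632}{267}\right) = 7 - \left(- \frac{2863}{41} + \frac{632}{267}\right) = 7 - - \frac{738509}{10947} = 7 + \frac{738509}{10947} = \frac{815138}{10947} \approx 74.462$)
$\frac{1}{23202 - Q} = \frac{1}{23202 - \frac{815138}{10947}} = \frac{1}{\frac{253177156}{10947}} = \frac{10947}{253177156}$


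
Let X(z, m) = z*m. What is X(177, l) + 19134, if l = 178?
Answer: 50640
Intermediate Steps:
X(z, m) = m*z
X(177, l) + 19134 = 178*177 + 19134 = 31506 + 19134 = 50640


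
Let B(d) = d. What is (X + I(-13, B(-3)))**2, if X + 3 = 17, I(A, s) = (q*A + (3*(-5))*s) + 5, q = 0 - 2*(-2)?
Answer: 144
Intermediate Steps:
q = 4 (q = 0 + 4 = 4)
I(A, s) = 5 - 15*s + 4*A (I(A, s) = (4*A + (3*(-5))*s) + 5 = (4*A - 15*s) + 5 = (-15*s + 4*A) + 5 = 5 - 15*s + 4*A)
X = 14 (X = -3 + 17 = 14)
(X + I(-13, B(-3)))**2 = (14 + (5 - 15*(-3) + 4*(-13)))**2 = (14 + (5 + 45 - 52))**2 = (14 - 2)**2 = 12**2 = 144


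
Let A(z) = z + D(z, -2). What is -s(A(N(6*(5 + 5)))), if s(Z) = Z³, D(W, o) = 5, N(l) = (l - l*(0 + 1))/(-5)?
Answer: -125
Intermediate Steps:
N(l) = 0 (N(l) = (l - l)*(-⅕) = 0*(-⅕) = 0)
A(z) = 5 + z (A(z) = z + 5 = 5 + z)
-s(A(N(6*(5 + 5)))) = -(5 + 0)³ = -1*5³ = -1*125 = -125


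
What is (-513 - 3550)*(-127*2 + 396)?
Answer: -576946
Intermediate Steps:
(-513 - 3550)*(-127*2 + 396) = -4063*(-254 + 396) = -4063*142 = -576946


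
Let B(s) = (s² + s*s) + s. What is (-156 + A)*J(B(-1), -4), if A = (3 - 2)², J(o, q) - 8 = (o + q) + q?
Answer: -155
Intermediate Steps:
B(s) = s + 2*s² (B(s) = (s² + s²) + s = 2*s² + s = s + 2*s²)
J(o, q) = 8 + o + 2*q (J(o, q) = 8 + ((o + q) + q) = 8 + (o + 2*q) = 8 + o + 2*q)
A = 1 (A = 1² = 1)
(-156 + A)*J(B(-1), -4) = (-156 + 1)*(8 - (1 + 2*(-1)) + 2*(-4)) = -155*(8 - (1 - 2) - 8) = -155*(8 - 1*(-1) - 8) = -155*(8 + 1 - 8) = -155*1 = -155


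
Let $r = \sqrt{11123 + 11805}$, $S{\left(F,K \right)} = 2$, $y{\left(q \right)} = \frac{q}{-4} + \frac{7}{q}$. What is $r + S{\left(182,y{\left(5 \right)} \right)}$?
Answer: $2 + 4 \sqrt{1433} \approx 153.42$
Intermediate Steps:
$y{\left(q \right)} = \frac{7}{q} - \frac{q}{4}$ ($y{\left(q \right)} = q \left(- \frac{1}{4}\right) + \frac{7}{q} = - \frac{q}{4} + \frac{7}{q} = \frac{7}{q} - \frac{q}{4}$)
$r = 4 \sqrt{1433}$ ($r = \sqrt{22928} = 4 \sqrt{1433} \approx 151.42$)
$r + S{\left(182,y{\left(5 \right)} \right)} = 4 \sqrt{1433} + 2 = 2 + 4 \sqrt{1433}$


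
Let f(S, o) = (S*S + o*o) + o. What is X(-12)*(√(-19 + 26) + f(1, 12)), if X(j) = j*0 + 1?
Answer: 157 + √7 ≈ 159.65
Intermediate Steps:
X(j) = 1 (X(j) = 0 + 1 = 1)
f(S, o) = o + S² + o² (f(S, o) = (S² + o²) + o = o + S² + o²)
X(-12)*(√(-19 + 26) + f(1, 12)) = 1*(√(-19 + 26) + (12 + 1² + 12²)) = 1*(√7 + (12 + 1 + 144)) = 1*(√7 + 157) = 1*(157 + √7) = 157 + √7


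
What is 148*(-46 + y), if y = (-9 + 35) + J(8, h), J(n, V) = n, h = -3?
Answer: -1776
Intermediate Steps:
y = 34 (y = (-9 + 35) + 8 = 26 + 8 = 34)
148*(-46 + y) = 148*(-46 + 34) = 148*(-12) = -1776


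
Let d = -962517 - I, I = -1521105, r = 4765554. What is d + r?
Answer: 5324142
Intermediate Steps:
d = 558588 (d = -962517 - 1*(-1521105) = -962517 + 1521105 = 558588)
d + r = 558588 + 4765554 = 5324142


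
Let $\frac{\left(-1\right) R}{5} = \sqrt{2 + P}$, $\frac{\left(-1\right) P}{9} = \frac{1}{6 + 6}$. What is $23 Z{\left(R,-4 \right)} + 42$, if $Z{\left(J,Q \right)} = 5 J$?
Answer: $42 - \frac{575 \sqrt{5}}{2} \approx -600.87$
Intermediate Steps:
$P = - \frac{3}{4}$ ($P = - \frac{9}{6 + 6} = - \frac{9}{12} = \left(-9\right) \frac{1}{12} = - \frac{3}{4} \approx -0.75$)
$R = - \frac{5 \sqrt{5}}{2}$ ($R = - 5 \sqrt{2 - \frac{3}{4}} = - 5 \sqrt{\frac{5}{4}} = - 5 \frac{\sqrt{5}}{2} = - \frac{5 \sqrt{5}}{2} \approx -5.5902$)
$23 Z{\left(R,-4 \right)} + 42 = 23 \cdot 5 \left(- \frac{5 \sqrt{5}}{2}\right) + 42 = 23 \left(- \frac{25 \sqrt{5}}{2}\right) + 42 = - \frac{575 \sqrt{5}}{2} + 42 = 42 - \frac{575 \sqrt{5}}{2}$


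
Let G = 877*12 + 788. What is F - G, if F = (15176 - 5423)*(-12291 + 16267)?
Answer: 38766616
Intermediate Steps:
F = 38777928 (F = 9753*3976 = 38777928)
G = 11312 (G = 10524 + 788 = 11312)
F - G = 38777928 - 1*11312 = 38777928 - 11312 = 38766616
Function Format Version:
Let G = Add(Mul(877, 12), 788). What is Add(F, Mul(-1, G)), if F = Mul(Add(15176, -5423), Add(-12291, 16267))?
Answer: 38766616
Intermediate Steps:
F = 38777928 (F = Mul(9753, 3976) = 38777928)
G = 11312 (G = Add(10524, 788) = 11312)
Add(F, Mul(-1, G)) = Add(38777928, Mul(-1, 11312)) = Add(38777928, -11312) = 38766616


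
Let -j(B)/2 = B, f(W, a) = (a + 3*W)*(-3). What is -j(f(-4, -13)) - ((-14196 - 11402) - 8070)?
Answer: 33818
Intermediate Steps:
f(W, a) = -9*W - 3*a
j(B) = -2*B
-j(f(-4, -13)) - ((-14196 - 11402) - 8070) = -(-2)*(-9*(-4) - 3*(-13)) - ((-14196 - 11402) - 8070) = -(-2)*(36 + 39) - (-25598 - 8070) = -(-2)*75 - 1*(-33668) = -1*(-150) + 33668 = 150 + 33668 = 33818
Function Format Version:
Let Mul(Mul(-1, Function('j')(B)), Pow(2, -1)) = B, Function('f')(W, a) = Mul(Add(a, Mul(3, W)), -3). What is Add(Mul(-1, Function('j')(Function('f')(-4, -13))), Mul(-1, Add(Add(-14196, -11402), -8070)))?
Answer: 33818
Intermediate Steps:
Function('f')(W, a) = Add(Mul(-9, W), Mul(-3, a))
Function('j')(B) = Mul(-2, B)
Add(Mul(-1, Function('j')(Function('f')(-4, -13))), Mul(-1, Add(Add(-14196, -11402), -8070))) = Add(Mul(-1, Mul(-2, Add(Mul(-9, -4), Mul(-3, -13)))), Mul(-1, Add(Add(-14196, -11402), -8070))) = Add(Mul(-1, Mul(-2, Add(36, 39))), Mul(-1, Add(-25598, -8070))) = Add(Mul(-1, Mul(-2, 75)), Mul(-1, -33668)) = Add(Mul(-1, -150), 33668) = Add(150, 33668) = 33818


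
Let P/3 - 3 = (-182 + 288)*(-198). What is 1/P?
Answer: -1/62955 ≈ -1.5884e-5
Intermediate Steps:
P = -62955 (P = 9 + 3*((-182 + 288)*(-198)) = 9 + 3*(106*(-198)) = 9 + 3*(-20988) = 9 - 62964 = -62955)
1/P = 1/(-62955) = -1/62955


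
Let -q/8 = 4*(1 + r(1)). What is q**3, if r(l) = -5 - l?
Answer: 4096000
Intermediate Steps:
q = 160 (q = -32*(1 + (-5 - 1*1)) = -32*(1 + (-5 - 1)) = -32*(1 - 6) = -32*(-5) = -8*(-20) = 160)
q**3 = 160**3 = 4096000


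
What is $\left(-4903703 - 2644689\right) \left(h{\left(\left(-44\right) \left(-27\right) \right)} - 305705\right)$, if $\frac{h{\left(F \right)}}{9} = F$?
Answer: $2226873769096$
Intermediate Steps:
$h{\left(F \right)} = 9 F$
$\left(-4903703 - 2644689\right) \left(h{\left(\left(-44\right) \left(-27\right) \right)} - 305705\right) = \left(-4903703 - 2644689\right) \left(9 \left(\left(-44\right) \left(-27\right)\right) - 305705\right) = - 7548392 \left(9 \cdot 1188 - 305705\right) = - 7548392 \left(10692 - 305705\right) = \left(-7548392\right) \left(-295013\right) = 2226873769096$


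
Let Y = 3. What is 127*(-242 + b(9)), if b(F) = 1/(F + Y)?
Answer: -368681/12 ≈ -30723.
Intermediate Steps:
b(F) = 1/(3 + F) (b(F) = 1/(F + 3) = 1/(3 + F))
127*(-242 + b(9)) = 127*(-242 + 1/(3 + 9)) = 127*(-242 + 1/12) = 127*(-2903/12) = -368681/12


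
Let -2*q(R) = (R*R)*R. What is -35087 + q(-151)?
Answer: 3372777/2 ≈ 1.6864e+6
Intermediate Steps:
q(R) = -R**3/2 (q(R) = -R*R*R/2 = -R**2*R/2 = -R**3/2)
-35087 + q(-151) = -35087 - 1/2*(-151)**3 = -35087 - 1/2*(-3442951) = -35087 + 3442951/2 = 3372777/2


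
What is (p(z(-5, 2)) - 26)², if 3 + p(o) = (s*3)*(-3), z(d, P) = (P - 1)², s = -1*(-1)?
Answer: 1444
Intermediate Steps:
s = 1
z(d, P) = (-1 + P)²
p(o) = -12 (p(o) = -3 + (1*3)*(-3) = -3 + 3*(-3) = -3 - 9 = -12)
(p(z(-5, 2)) - 26)² = (-12 - 26)² = (-38)² = 1444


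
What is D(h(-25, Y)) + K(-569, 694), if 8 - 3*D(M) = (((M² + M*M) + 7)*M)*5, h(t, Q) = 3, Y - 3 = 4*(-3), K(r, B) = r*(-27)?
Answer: 45722/3 ≈ 15241.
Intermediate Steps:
K(r, B) = -27*r
Y = -9 (Y = 3 + 4*(-3) = 3 - 12 = -9)
D(M) = 8/3 - 5*M*(7 + 2*M²)/3 (D(M) = 8/3 - ((M² + M*M) + 7)*M*5/3 = 8/3 - ((M² + M²) + 7)*M*5/3 = 8/3 - (2*M² + 7)*M*5/3 = 8/3 - (7 + 2*M²)*M*5/3 = 8/3 - M*(7 + 2*M²)*5/3 = 8/3 - 5*M*(7 + 2*M²)/3)
D(h(-25, Y)) + K(-569, 694) = (8/3 - 35/3*3 - 10/3*3³) - 27*(-569) = (8/3 - 35 - 10/3*27) + 15363 = (8/3 - 35 - 90) + 15363 = -367/3 + 15363 = 45722/3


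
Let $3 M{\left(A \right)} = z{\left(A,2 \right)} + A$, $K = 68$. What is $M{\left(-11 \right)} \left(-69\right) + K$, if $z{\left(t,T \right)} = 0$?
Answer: $321$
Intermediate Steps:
$M{\left(A \right)} = \frac{A}{3}$ ($M{\left(A \right)} = \frac{0 + A}{3} = \frac{A}{3}$)
$M{\left(-11 \right)} \left(-69\right) + K = \frac{1}{3} \left(-11\right) \left(-69\right) + 68 = \left(- \frac{11}{3}\right) \left(-69\right) + 68 = 253 + 68 = 321$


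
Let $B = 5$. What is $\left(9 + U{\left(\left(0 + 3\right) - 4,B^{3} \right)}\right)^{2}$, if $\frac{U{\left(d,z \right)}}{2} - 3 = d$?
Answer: $169$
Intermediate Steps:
$U{\left(d,z \right)} = 6 + 2 d$
$\left(9 + U{\left(\left(0 + 3\right) - 4,B^{3} \right)}\right)^{2} = \left(9 + \left(6 + 2 \left(\left(0 + 3\right) - 4\right)\right)\right)^{2} = \left(9 + \left(6 + 2 \left(3 - 4\right)\right)\right)^{2} = \left(9 + \left(6 + 2 \left(-1\right)\right)\right)^{2} = \left(9 + \left(6 - 2\right)\right)^{2} = \left(9 + 4\right)^{2} = 13^{2} = 169$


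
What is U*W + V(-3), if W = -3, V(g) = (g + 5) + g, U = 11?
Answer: -34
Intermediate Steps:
V(g) = 5 + 2*g (V(g) = (5 + g) + g = 5 + 2*g)
U*W + V(-3) = 11*(-3) + (5 + 2*(-3)) = -33 + (5 - 6) = -33 - 1 = -34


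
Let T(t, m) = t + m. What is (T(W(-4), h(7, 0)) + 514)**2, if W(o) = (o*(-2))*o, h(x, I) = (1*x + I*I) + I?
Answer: 239121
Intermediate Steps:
h(x, I) = I + x + I**2 (h(x, I) = (x + I**2) + I = I + x + I**2)
W(o) = -2*o**2 (W(o) = (-2*o)*o = -2*o**2)
T(t, m) = m + t
(T(W(-4), h(7, 0)) + 514)**2 = (((0 + 7 + 0**2) - 2*(-4)**2) + 514)**2 = (((0 + 7 + 0) - 2*16) + 514)**2 = ((7 - 32) + 514)**2 = (-25 + 514)**2 = 489**2 = 239121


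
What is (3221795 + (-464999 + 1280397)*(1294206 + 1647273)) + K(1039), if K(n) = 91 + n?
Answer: 2398479316567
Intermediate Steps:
(3221795 + (-464999 + 1280397)*(1294206 + 1647273)) + K(1039) = (3221795 + (-464999 + 1280397)*(1294206 + 1647273)) + (91 + 1039) = (3221795 + 815398*2941479) + 1130 = (3221795 + 2398476093642) + 1130 = 2398479315437 + 1130 = 2398479316567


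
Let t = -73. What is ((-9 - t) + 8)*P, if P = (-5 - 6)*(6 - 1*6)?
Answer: 0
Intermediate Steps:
P = 0 (P = -11*(6 - 6) = -11*0 = 0)
((-9 - t) + 8)*P = ((-9 - 1*(-73)) + 8)*0 = ((-9 + 73) + 8)*0 = (64 + 8)*0 = 72*0 = 0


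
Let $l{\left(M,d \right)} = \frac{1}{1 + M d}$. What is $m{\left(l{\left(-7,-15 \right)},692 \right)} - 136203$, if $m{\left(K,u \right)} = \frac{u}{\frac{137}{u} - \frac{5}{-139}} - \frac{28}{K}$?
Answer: $- \frac{3065202917}{22503} \approx -1.3621 \cdot 10^{5}$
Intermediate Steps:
$m{\left(K,u \right)} = - \frac{28}{K} + \frac{u}{\frac{5}{139} + \frac{137}{u}}$ ($m{\left(K,u \right)} = \frac{u}{\frac{137}{u} - - \frac{5}{139}} - \frac{28}{K} = \frac{u}{\frac{137}{u} + \frac{5}{139}} - \frac{28}{K} = \frac{u}{\frac{5}{139} + \frac{137}{u}} - \frac{28}{K} = - \frac{28}{K} + \frac{u}{\frac{5}{139} + \frac{137}{u}}$)
$m{\left(l{\left(-7,-15 \right)},692 \right)} - 136203 = \frac{-533204 - 96880 + \frac{139 \cdot 692^{2}}{1 - -105}}{\frac{1}{1 - -105} \left(19043 + 5 \cdot 692\right)} - 136203 = \frac{-533204 - 96880 + 139 \frac{1}{1 + 105} \cdot 478864}{\frac{1}{1 + 105} \left(19043 + 3460\right)} - 136203 = \frac{-533204 - 96880 + 139 \cdot \frac{1}{106} \cdot 478864}{\frac{1}{106} \cdot 22503} - 136203 = \frac{1}{\frac{1}{106}} \cdot \frac{1}{22503} \left(-533204 - 96880 + 139 \cdot \frac{1}{106} \cdot 478864\right) - 136203 = 106 \cdot \frac{1}{22503} \left(-533204 - 96880 + \frac{33281048}{53}\right) - 136203 = 106 \cdot \frac{1}{22503} \left(- \frac{113404}{53}\right) - 136203 = - \frac{226808}{22503} - 136203 = - \frac{3065202917}{22503}$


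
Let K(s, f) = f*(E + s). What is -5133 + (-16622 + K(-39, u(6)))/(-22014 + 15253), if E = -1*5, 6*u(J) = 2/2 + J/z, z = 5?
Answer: -520313623/101415 ≈ -5130.5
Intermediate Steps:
u(J) = ⅙ + J/30 (u(J) = (2/2 + J/5)/6 = (2*(½) + J*(⅕))/6 = (1 + J/5)/6 = ⅙ + J/30)
E = -5
K(s, f) = f*(-5 + s)
-5133 + (-16622 + K(-39, u(6)))/(-22014 + 15253) = -5133 + (-16622 + (⅙ + (1/30)*6)*(-5 - 39))/(-22014 + 15253) = -5133 + (-16622 + (⅙ + ⅕)*(-44))/(-6761) = -5133 + (-16622 + (11/30)*(-44))*(-1/6761) = -5133 + (-16622 - 242/15)*(-1/6761) = -5133 - 249572/15*(-1/6761) = -5133 + 249572/101415 = -520313623/101415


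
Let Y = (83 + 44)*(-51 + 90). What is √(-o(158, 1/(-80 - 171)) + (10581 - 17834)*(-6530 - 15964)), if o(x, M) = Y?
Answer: √163144029 ≈ 12773.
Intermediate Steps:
Y = 4953 (Y = 127*39 = 4953)
o(x, M) = 4953
√(-o(158, 1/(-80 - 171)) + (10581 - 17834)*(-6530 - 15964)) = √(-1*4953 + (10581 - 17834)*(-6530 - 15964)) = √(-4953 - 7253*(-22494)) = √(-4953 + 163148982) = √163144029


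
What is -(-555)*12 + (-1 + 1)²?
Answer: 6660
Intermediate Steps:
-(-555)*12 + (-1 + 1)² = -111*(-60) + 0² = 6660 + 0 = 6660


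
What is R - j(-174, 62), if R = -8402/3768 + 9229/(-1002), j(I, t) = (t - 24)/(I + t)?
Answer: -48898139/4404792 ≈ -11.101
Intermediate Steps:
j(I, t) = (-24 + t)/(I + t)
R = -3599473/314628 (R = -8402*1/3768 + 9229*(-1/1002) = -4201/1884 - 9229/1002 = -3599473/314628 ≈ -11.440)
R - j(-174, 62) = -3599473/314628 - (-24 + 62)/(-174 + 62) = -3599473/314628 - 38/(-112) = -3599473/314628 - (-1)*38/112 = -3599473/314628 - 1*(-19/56) = -3599473/314628 + 19/56 = -48898139/4404792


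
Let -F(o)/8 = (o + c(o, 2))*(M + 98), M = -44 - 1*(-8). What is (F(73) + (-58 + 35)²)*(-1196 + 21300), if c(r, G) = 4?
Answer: -757176952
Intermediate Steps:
M = -36 (M = -44 + 8 = -36)
F(o) = -1984 - 496*o (F(o) = -8*(o + 4)*(-36 + 98) = -8*(4 + o)*62 = -8*(248 + 62*o) = -1984 - 496*o)
(F(73) + (-58 + 35)²)*(-1196 + 21300) = ((-1984 - 496*73) + (-58 + 35)²)*(-1196 + 21300) = ((-1984 - 36208) + (-23)²)*20104 = (-38192 + 529)*20104 = -37663*20104 = -757176952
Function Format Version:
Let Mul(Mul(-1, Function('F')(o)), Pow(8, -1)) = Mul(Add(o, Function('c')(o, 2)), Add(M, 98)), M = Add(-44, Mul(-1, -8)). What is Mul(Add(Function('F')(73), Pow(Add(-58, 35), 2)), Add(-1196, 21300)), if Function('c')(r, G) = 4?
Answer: -757176952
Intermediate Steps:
M = -36 (M = Add(-44, 8) = -36)
Function('F')(o) = Add(-1984, Mul(-496, o)) (Function('F')(o) = Mul(-8, Mul(Add(o, 4), Add(-36, 98))) = Mul(-8, Mul(Add(4, o), 62)) = Mul(-8, Add(248, Mul(62, o))) = Add(-1984, Mul(-496, o)))
Mul(Add(Function('F')(73), Pow(Add(-58, 35), 2)), Add(-1196, 21300)) = Mul(Add(Add(-1984, Mul(-496, 73)), Pow(Add(-58, 35), 2)), Add(-1196, 21300)) = Mul(Add(Add(-1984, -36208), Pow(-23, 2)), 20104) = Mul(Add(-38192, 529), 20104) = Mul(-37663, 20104) = -757176952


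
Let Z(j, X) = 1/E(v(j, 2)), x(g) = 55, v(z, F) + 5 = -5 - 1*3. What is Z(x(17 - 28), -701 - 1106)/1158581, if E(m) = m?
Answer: -1/15061553 ≈ -6.6394e-8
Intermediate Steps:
v(z, F) = -13 (v(z, F) = -5 + (-5 - 1*3) = -5 + (-5 - 3) = -5 - 8 = -13)
Z(j, X) = -1/13 (Z(j, X) = 1/(-13) = -1/13)
Z(x(17 - 28), -701 - 1106)/1158581 = -1/13/1158581 = -1/13*1/1158581 = -1/15061553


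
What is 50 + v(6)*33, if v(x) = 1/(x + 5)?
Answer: 53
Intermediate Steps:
v(x) = 1/(5 + x)
50 + v(6)*33 = 50 + 33/(5 + 6) = 50 + 33/11 = 50 + (1/11)*33 = 50 + 3 = 53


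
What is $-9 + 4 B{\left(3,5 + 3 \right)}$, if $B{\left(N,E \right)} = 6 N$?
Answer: $63$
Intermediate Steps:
$-9 + 4 B{\left(3,5 + 3 \right)} = -9 + 4 \cdot 6 \cdot 3 = -9 + 4 \cdot 18 = -9 + 72 = 63$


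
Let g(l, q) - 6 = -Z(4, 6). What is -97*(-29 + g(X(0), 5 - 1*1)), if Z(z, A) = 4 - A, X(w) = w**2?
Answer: 2037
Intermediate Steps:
g(l, q) = 8 (g(l, q) = 6 - (4 - 1*6) = 6 - (4 - 6) = 6 - 1*(-2) = 6 + 2 = 8)
-97*(-29 + g(X(0), 5 - 1*1)) = -97*(-29 + 8) = -97*(-21) = 2037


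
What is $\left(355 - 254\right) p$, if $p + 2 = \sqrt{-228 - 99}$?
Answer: $-202 + 101 i \sqrt{327} \approx -202.0 + 1826.4 i$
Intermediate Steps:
$p = -2 + i \sqrt{327}$ ($p = -2 + \sqrt{-228 - 99} = -2 + \sqrt{-327} = -2 + i \sqrt{327} \approx -2.0 + 18.083 i$)
$\left(355 - 254\right) p = \left(355 - 254\right) \left(-2 + i \sqrt{327}\right) = 101 \left(-2 + i \sqrt{327}\right) = -202 + 101 i \sqrt{327}$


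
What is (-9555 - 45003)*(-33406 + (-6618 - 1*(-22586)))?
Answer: 951382404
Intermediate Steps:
(-9555 - 45003)*(-33406 + (-6618 - 1*(-22586))) = -54558*(-33406 + (-6618 + 22586)) = -54558*(-33406 + 15968) = -54558*(-17438) = 951382404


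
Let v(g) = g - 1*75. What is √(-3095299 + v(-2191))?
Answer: I*√3097565 ≈ 1760.0*I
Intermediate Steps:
v(g) = -75 + g (v(g) = g - 75 = -75 + g)
√(-3095299 + v(-2191)) = √(-3095299 + (-75 - 2191)) = √(-3095299 - 2266) = √(-3097565) = I*√3097565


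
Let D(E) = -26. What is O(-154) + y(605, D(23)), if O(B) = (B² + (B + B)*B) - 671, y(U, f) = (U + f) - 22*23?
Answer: 70550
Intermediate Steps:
y(U, f) = -506 + U + f (y(U, f) = (U + f) - 506 = -506 + U + f)
O(B) = -671 + 3*B² (O(B) = (B² + (2*B)*B) - 671 = (B² + 2*B²) - 671 = 3*B² - 671 = -671 + 3*B²)
O(-154) + y(605, D(23)) = (-671 + 3*(-154)²) + (-506 + 605 - 26) = (-671 + 3*23716) + 73 = (-671 + 71148) + 73 = 70477 + 73 = 70550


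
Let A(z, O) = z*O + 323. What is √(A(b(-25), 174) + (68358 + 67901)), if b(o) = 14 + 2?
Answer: √139366 ≈ 373.32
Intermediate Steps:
b(o) = 16
A(z, O) = 323 + O*z (A(z, O) = O*z + 323 = 323 + O*z)
√(A(b(-25), 174) + (68358 + 67901)) = √((323 + 174*16) + (68358 + 67901)) = √((323 + 2784) + 136259) = √(3107 + 136259) = √139366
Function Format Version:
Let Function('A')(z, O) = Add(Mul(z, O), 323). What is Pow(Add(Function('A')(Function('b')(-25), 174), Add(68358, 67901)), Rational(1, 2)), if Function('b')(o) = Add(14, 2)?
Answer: Pow(139366, Rational(1, 2)) ≈ 373.32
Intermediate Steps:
Function('b')(o) = 16
Function('A')(z, O) = Add(323, Mul(O, z)) (Function('A')(z, O) = Add(Mul(O, z), 323) = Add(323, Mul(O, z)))
Pow(Add(Function('A')(Function('b')(-25), 174), Add(68358, 67901)), Rational(1, 2)) = Pow(Add(Add(323, Mul(174, 16)), Add(68358, 67901)), Rational(1, 2)) = Pow(Add(Add(323, 2784), 136259), Rational(1, 2)) = Pow(Add(3107, 136259), Rational(1, 2)) = Pow(139366, Rational(1, 2))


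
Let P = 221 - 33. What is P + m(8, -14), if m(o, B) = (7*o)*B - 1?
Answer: -597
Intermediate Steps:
m(o, B) = -1 + 7*B*o (m(o, B) = 7*B*o - 1 = -1 + 7*B*o)
P = 188
P + m(8, -14) = 188 + (-1 + 7*(-14)*8) = 188 + (-1 - 784) = 188 - 785 = -597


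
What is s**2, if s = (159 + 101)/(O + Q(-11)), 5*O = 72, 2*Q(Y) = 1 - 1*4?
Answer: 6760000/16641 ≈ 406.23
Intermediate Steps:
Q(Y) = -3/2 (Q(Y) = (1 - 1*4)/2 = (1 - 4)/2 = (1/2)*(-3) = -3/2)
O = 72/5 (O = (1/5)*72 = 72/5 ≈ 14.400)
s = 2600/129 (s = (159 + 101)/(72/5 - 3/2) = 260/(129/10) = 260*(10/129) = 2600/129 ≈ 20.155)
s**2 = (2600/129)**2 = 6760000/16641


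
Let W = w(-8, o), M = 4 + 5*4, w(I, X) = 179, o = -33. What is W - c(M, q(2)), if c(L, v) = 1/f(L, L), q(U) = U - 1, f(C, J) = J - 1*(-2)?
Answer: 4653/26 ≈ 178.96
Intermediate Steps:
f(C, J) = 2 + J (f(C, J) = J + 2 = 2 + J)
q(U) = -1 + U
M = 24 (M = 4 + 20 = 24)
c(L, v) = 1/(2 + L)
W = 179
W - c(M, q(2)) = 179 - 1/(2 + 24) = 179 - 1/26 = 4653/26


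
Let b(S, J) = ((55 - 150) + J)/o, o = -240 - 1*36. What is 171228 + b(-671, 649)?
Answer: 23629187/138 ≈ 1.7123e+5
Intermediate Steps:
o = -276 (o = -240 - 36 = -276)
b(S, J) = 95/276 - J/276 (b(S, J) = ((55 - 150) + J)/(-276) = (-95 + J)*(-1/276) = 95/276 - J/276)
171228 + b(-671, 649) = 171228 + (95/276 - 1/276*649) = 171228 + (95/276 - 649/276) = 171228 - 277/138 = 23629187/138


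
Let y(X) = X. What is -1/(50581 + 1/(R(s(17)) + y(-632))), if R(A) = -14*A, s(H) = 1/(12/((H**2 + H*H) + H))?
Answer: -7957/402473011 ≈ -1.9770e-5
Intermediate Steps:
s(H) = H**2/6 + H/12 (s(H) = 1/(12/((H**2 + H**2) + H)) = 1/(12/(2*H**2 + H)) = 1/(12/(H + 2*H**2)) = H**2/6 + H/12)
-1/(50581 + 1/(R(s(17)) + y(-632))) = -1/(50581 + 1/(-7*17*(1 + 2*17)/6 - 632)) = -1/(50581 + 1/(-7*17*(1 + 34)/6 - 632)) = -1/(50581 + 1/(-7*17*35/6 - 632)) = -1/(50581 + 1/(-14*595/12 - 632)) = -1/(50581 + 1/(-4165/6 - 632)) = -1/(50581 + 1/(-7957/6)) = -1/(50581 - 6/7957) = -1/402473011/7957 = -1*7957/402473011 = -7957/402473011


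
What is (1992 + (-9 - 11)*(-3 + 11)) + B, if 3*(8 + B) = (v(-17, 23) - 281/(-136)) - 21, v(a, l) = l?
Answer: 744745/408 ≈ 1825.4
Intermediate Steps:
B = -2711/408 (B = -8 + ((23 - 281/(-136)) - 21)/3 = -8 + ((23 - 281*(-1/136)) - 21)/3 = -8 + ((23 + 281/136) - 21)/3 = -8 + (3409/136 - 21)/3 = -8 + (⅓)*(553/136) = -8 + 553/408 = -2711/408 ≈ -6.6446)
(1992 + (-9 - 11)*(-3 + 11)) + B = (1992 + (-9 - 11)*(-3 + 11)) - 2711/408 = (1992 - 20*8) - 2711/408 = (1992 - 160) - 2711/408 = 1832 - 2711/408 = 744745/408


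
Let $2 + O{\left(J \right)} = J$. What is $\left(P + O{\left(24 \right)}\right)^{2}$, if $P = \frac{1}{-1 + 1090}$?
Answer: $\frac{574033681}{1185921} \approx 484.04$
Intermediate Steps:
$O{\left(J \right)} = -2 + J$
$P = \frac{1}{1089} \approx 0.00091827$
$\left(P + O{\left(24 \right)}\right)^{2} = \left(\frac{1}{1089} + \left(-2 + 24\right)\right)^{2} = \left(\frac{1}{1089} + 22\right)^{2} = \left(\frac{23959}{1089}\right)^{2} = \frac{574033681}{1185921}$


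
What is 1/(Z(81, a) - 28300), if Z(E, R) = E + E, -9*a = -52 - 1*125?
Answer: -1/28138 ≈ -3.5539e-5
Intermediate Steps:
a = 59/3 (a = -(-52 - 1*125)/9 = -(-52 - 125)/9 = -1/9*(-177) = 59/3 ≈ 19.667)
Z(E, R) = 2*E
1/(Z(81, a) - 28300) = 1/(2*81 - 28300) = 1/(162 - 28300) = 1/(-28138) = -1/28138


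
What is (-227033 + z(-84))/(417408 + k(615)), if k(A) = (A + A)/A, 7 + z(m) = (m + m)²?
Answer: -99408/208705 ≈ -0.47631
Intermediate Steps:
z(m) = -7 + 4*m² (z(m) = -7 + (m + m)² = -7 + (2*m)² = -7 + 4*m²)
k(A) = 2 (k(A) = (2*A)/A = 2)
(-227033 + z(-84))/(417408 + k(615)) = (-227033 + (-7 + 4*(-84)²))/(417408 + 2) = (-227033 + (-7 + 4*7056))/417410 = (-227033 + (-7 + 28224))*(1/417410) = (-227033 + 28217)*(1/417410) = -198816*1/417410 = -99408/208705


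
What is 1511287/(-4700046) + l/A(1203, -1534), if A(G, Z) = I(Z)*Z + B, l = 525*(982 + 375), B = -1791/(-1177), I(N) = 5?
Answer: -3954743002307663/42421670486754 ≈ -93.225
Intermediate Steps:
B = 1791/1177 (B = -1791*(-1/1177) = 1791/1177 ≈ 1.5217)
l = 712425 (l = 525*1357 = 712425)
A(G, Z) = 1791/1177 + 5*Z (A(G, Z) = 5*Z + 1791/1177 = 1791/1177 + 5*Z)
1511287/(-4700046) + l/A(1203, -1534) = 1511287/(-4700046) + 712425/(1791/1177 + 5*(-1534)) = 1511287*(-1/4700046) + 712425/(1791/1177 - 7670) = -1511287/4700046 + 712425/(-9025799/1177) = -1511287/4700046 + 712425*(-1177/9025799) = -1511287/4700046 - 838524225/9025799 = -3954743002307663/42421670486754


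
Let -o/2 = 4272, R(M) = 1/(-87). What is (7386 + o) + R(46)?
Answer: -100747/87 ≈ -1158.0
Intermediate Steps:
R(M) = -1/87
o = -8544 (o = -2*4272 = -8544)
(7386 + o) + R(46) = (7386 - 8544) - 1/87 = -1158 - 1/87 = -100747/87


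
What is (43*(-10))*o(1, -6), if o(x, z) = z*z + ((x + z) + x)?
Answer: -13760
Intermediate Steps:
o(x, z) = z + z² + 2*x (o(x, z) = z² + (z + 2*x) = z + z² + 2*x)
(43*(-10))*o(1, -6) = (43*(-10))*(-6 + (-6)² + 2*1) = -430*(-6 + 36 + 2) = -430*32 = -13760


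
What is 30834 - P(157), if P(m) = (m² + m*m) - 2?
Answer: -18462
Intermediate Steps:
P(m) = -2 + 2*m² (P(m) = (m² + m²) - 2 = 2*m² - 2 = -2 + 2*m²)
30834 - P(157) = 30834 - (-2 + 2*157²) = 30834 - (-2 + 2*24649) = 30834 - (-2 + 49298) = 30834 - 1*49296 = 30834 - 49296 = -18462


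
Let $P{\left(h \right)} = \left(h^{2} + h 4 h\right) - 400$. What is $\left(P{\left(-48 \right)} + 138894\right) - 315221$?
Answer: $-165207$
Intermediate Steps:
$P{\left(h \right)} = -400 + 5 h^{2}$ ($P{\left(h \right)} = \left(h^{2} + 4 h h\right) - 400 = \left(h^{2} + 4 h^{2}\right) - 400 = 5 h^{2} - 400 = -400 + 5 h^{2}$)
$\left(P{\left(-48 \right)} + 138894\right) - 315221 = \left(\left(-400 + 5 \left(-48\right)^{2}\right) + 138894\right) - 315221 = \left(\left(-400 + 5 \cdot 2304\right) + 138894\right) - 315221 = \left(\left(-400 + 11520\right) + 138894\right) - 315221 = \left(11120 + 138894\right) - 315221 = 150014 - 315221 = -165207$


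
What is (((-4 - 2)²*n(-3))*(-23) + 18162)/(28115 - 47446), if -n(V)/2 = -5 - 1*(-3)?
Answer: -14850/19331 ≈ -0.76820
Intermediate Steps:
n(V) = 4 (n(V) = -2*(-5 - 1*(-3)) = -2*(-5 + 3) = -2*(-2) = 4)
(((-4 - 2)²*n(-3))*(-23) + 18162)/(28115 - 47446) = (((-4 - 2)²*4)*(-23) + 18162)/(28115 - 47446) = (((-6)²*4)*(-23) + 18162)/(-19331) = ((36*4)*(-23) + 18162)*(-1/19331) = (144*(-23) + 18162)*(-1/19331) = (-3312 + 18162)*(-1/19331) = 14850*(-1/19331) = -14850/19331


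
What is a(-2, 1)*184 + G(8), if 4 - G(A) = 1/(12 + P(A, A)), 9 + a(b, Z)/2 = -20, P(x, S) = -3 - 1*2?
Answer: -74677/7 ≈ -10668.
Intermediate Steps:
P(x, S) = -5 (P(x, S) = -3 - 2 = -5)
a(b, Z) = -58 (a(b, Z) = -18 + 2*(-20) = -18 - 40 = -58)
G(A) = 27/7 (G(A) = 4 - 1/(12 - 5) = 4 - 1/7 = 4 - 1*⅐ = 4 - ⅐ = 27/7)
a(-2, 1)*184 + G(8) = -58*184 + 27/7 = -10672 + 27/7 = -74677/7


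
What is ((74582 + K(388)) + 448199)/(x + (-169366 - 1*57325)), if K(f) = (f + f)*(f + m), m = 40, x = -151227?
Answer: -854909/377918 ≈ -2.2622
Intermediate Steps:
K(f) = 2*f*(40 + f) (K(f) = (f + f)*(f + 40) = (2*f)*(40 + f) = 2*f*(40 + f))
((74582 + K(388)) + 448199)/(x + (-169366 - 1*57325)) = ((74582 + 2*388*(40 + 388)) + 448199)/(-151227 + (-169366 - 1*57325)) = ((74582 + 2*388*428) + 448199)/(-151227 + (-169366 - 57325)) = ((74582 + 332128) + 448199)/(-151227 - 226691) = (406710 + 448199)/(-377918) = 854909*(-1/377918) = -854909/377918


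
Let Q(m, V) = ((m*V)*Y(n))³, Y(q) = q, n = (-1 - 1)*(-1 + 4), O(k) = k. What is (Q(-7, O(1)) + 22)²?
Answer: 5492292100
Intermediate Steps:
n = -6 (n = -2*3 = -6)
Q(m, V) = -216*V³*m³ (Q(m, V) = ((m*V)*(-6))³ = ((V*m)*(-6))³ = (-6*V*m)³ = -216*V³*m³)
(Q(-7, O(1)) + 22)² = (-216*1³*(-7)³ + 22)² = (-216*1*(-343) + 22)² = (74088 + 22)² = 74110² = 5492292100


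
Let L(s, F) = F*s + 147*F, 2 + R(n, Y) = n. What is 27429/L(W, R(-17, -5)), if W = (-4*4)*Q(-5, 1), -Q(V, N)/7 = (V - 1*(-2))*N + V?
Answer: 27429/14231 ≈ 1.9274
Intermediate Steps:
Q(V, N) = -7*V - 7*N*(2 + V) (Q(V, N) = -7*((V - 1*(-2))*N + V) = -7*((V + 2)*N + V) = -7*((2 + V)*N + V) = -7*(N*(2 + V) + V) = -7*(V + N*(2 + V)) = -7*V - 7*N*(2 + V))
R(n, Y) = -2 + n
W = -896 (W = (-4*4)*(-14*1 - 7*(-5) - 7*1*(-5)) = -16*(-14 + 35 + 35) = -16*56 = -896)
L(s, F) = 147*F + F*s
27429/L(W, R(-17, -5)) = 27429/(((-2 - 17)*(147 - 896))) = 27429/((-19*(-749))) = 27429/14231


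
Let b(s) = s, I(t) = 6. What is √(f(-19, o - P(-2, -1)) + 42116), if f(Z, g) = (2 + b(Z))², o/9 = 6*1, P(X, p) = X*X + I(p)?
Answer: √42405 ≈ 205.92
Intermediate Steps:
P(X, p) = 6 + X² (P(X, p) = X*X + 6 = X² + 6 = 6 + X²)
o = 54 (o = 9*(6*1) = 9*6 = 54)
f(Z, g) = (2 + Z)²
√(f(-19, o - P(-2, -1)) + 42116) = √((2 - 19)² + 42116) = √((-17)² + 42116) = √(289 + 42116) = √42405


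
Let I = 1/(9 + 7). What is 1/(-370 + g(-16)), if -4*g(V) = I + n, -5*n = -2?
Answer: -320/118437 ≈ -0.0027019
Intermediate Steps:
n = ⅖ (n = -⅕*(-2) = ⅖ ≈ 0.40000)
I = 1/16 ≈ 0.062500
g(V) = -37/320 (g(V) = -(1/16 + ⅖)/4 = -¼*37/80 = -37/320)
1/(-370 + g(-16)) = 1/(-370 - 37/320) = 1/(-118437/320) = -320/118437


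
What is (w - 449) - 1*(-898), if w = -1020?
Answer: -571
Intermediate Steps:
(w - 449) - 1*(-898) = (-1020 - 449) - 1*(-898) = -1469 + 898 = -571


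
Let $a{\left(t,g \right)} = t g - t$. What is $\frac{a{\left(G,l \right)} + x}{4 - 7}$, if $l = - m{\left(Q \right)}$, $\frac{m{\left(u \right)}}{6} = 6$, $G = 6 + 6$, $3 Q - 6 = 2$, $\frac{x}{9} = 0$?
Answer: $148$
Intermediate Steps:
$x = 0$ ($x = 9 \cdot 0 = 0$)
$Q = \frac{8}{3}$ ($Q = 2 + \frac{1}{3} \cdot 2 = 2 + \frac{2}{3} = \frac{8}{3} \approx 2.6667$)
$G = 12$
$m{\left(u \right)} = 36$ ($m{\left(u \right)} = 6 \cdot 6 = 36$)
$l = -36$ ($l = \left(-1\right) 36 = -36$)
$a{\left(t,g \right)} = - t + g t$ ($a{\left(t,g \right)} = g t - t = - t + g t$)
$\frac{a{\left(G,l \right)} + x}{4 - 7} = \frac{12 \left(-1 - 36\right) + 0}{4 - 7} = \frac{12 \left(-37\right) + 0}{-3} = \left(-444 + 0\right) \left(- \frac{1}{3}\right) = \left(-444\right) \left(- \frac{1}{3}\right) = 148$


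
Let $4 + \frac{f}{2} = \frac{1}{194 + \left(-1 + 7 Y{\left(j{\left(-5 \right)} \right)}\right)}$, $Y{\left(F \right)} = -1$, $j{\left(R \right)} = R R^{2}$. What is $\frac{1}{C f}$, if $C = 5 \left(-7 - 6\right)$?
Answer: $\frac{93}{48295} \approx 0.0019257$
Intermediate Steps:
$C = -65$ ($C = 5 \left(-13\right) = -65$)
$j{\left(R \right)} = R^{3}$
$f = - \frac{743}{93}$ ($f = -8 + \frac{2}{194 + \left(-1 + 7 \left(-1\right)\right)} = -8 + \frac{2}{194 - 8} = -8 + \frac{2}{186} = -8 + 2 \cdot \frac{1}{186} = -8 + \frac{1}{93} = - \frac{743}{93} \approx -7.9893$)
$\frac{1}{C f} = \frac{1}{\left(-65\right) \left(- \frac{743}{93}\right)} = \frac{1}{\frac{48295}{93}} = \frac{93}{48295}$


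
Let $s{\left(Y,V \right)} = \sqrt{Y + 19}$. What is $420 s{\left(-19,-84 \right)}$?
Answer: $0$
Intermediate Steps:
$s{\left(Y,V \right)} = \sqrt{19 + Y}$
$420 s{\left(-19,-84 \right)} = 420 \sqrt{19 - 19} = 420 \sqrt{0} = 420 \cdot 0 = 0$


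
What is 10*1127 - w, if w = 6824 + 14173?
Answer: -9727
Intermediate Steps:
w = 20997
10*1127 - w = 10*1127 - 1*20997 = 11270 - 20997 = -9727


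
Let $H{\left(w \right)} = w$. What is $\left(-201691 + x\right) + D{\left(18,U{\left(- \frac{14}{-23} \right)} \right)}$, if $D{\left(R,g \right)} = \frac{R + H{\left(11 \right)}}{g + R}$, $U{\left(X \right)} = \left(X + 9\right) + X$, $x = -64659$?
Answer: $- \frac{172860483}{649} \approx -2.6635 \cdot 10^{5}$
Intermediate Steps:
$U{\left(X \right)} = 9 + 2 X$ ($U{\left(X \right)} = \left(9 + X\right) + X = 9 + 2 X$)
$D{\left(R,g \right)} = \frac{11 + R}{R + g}$ ($D{\left(R,g \right)} = \frac{R + 11}{g + R} = \frac{11 + R}{R + g}$)
$\left(-201691 + x\right) + D{\left(18,U{\left(- \frac{14}{-23} \right)} \right)} = \left(-201691 - 64659\right) + \frac{11 + 18}{18 + \left(9 + 2 \left(- \frac{14}{-23}\right)\right)} = -266350 + \frac{1}{18 + \left(9 + 2 \left(\left(-14\right) \left(- \frac{1}{23}\right)\right)\right)} 29 = -266350 + \frac{1}{18 + \left(9 + 2 \cdot \frac{14}{23}\right)} 29 = -266350 + \frac{1}{18 + \left(9 + \frac{28}{23}\right)} 29 = -266350 + \frac{1}{18 + \frac{235}{23}} \cdot 29 = -266350 + \frac{1}{\frac{649}{23}} \cdot 29 = -266350 + \frac{23}{649} \cdot 29 = -266350 + \frac{667}{649} = - \frac{172860483}{649}$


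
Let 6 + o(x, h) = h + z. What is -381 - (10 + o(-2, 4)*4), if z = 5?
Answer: -403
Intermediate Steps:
o(x, h) = -1 + h (o(x, h) = -6 + (h + 5) = -6 + (5 + h) = -1 + h)
-381 - (10 + o(-2, 4)*4) = -381 - (10 + (-1 + 4)*4) = -381 - (10 + 3*4) = -381 - (10 + 12) = -381 - 1*22 = -381 - 22 = -403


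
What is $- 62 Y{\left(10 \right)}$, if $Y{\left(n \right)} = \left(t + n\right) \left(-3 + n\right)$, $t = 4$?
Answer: $-6076$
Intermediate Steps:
$Y{\left(n \right)} = \left(-3 + n\right) \left(4 + n\right)$ ($Y{\left(n \right)} = \left(4 + n\right) \left(-3 + n\right) = \left(-3 + n\right) \left(4 + n\right)$)
$- 62 Y{\left(10 \right)} = - 62 \left(-12 + 10 + 10^{2}\right) = - 62 \left(-12 + 10 + 100\right) = \left(-62\right) 98 = -6076$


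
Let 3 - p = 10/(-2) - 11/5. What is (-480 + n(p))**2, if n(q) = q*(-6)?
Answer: 7322436/25 ≈ 2.9290e+5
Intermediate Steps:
p = 51/5 (p = 3 - (10/(-2) - 11/5) = 3 - (10*(-1/2) - 11*1/5) = 3 - (-5 - 11/5) = 3 - 1*(-36/5) = 3 + 36/5 = 51/5 ≈ 10.200)
n(q) = -6*q
(-480 + n(p))**2 = (-480 - 6*51/5)**2 = (-480 - 306/5)**2 = (-2706/5)**2 = 7322436/25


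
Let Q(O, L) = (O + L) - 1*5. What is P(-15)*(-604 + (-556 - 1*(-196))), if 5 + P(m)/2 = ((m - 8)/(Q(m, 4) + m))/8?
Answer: 293297/31 ≈ 9461.2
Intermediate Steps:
Q(O, L) = -5 + L + O (Q(O, L) = (L + O) - 5 = -5 + L + O)
P(m) = -10 + (-8 + m)/(4*(-1 + 2*m)) (P(m) = -10 + 2*(((m - 8)/((-5 + 4 + m) + m))/8) = -10 + 2*(((-8 + m)/((-1 + m) + m))*(⅛)) = -10 + 2*(((-8 + m)/(-1 + 2*m))*(⅛)) = -10 + 2*((-8 + m)/(8*(-1 + 2*m))) = -10 + (-8 + m)/(4*(-1 + 2*m)))
P(-15)*(-604 + (-556 - 1*(-196))) = ((32 - 79*(-15))/(4*(-1 + 2*(-15))))*(-604 + (-556 - 1*(-196))) = ((32 + 1185)/(4*(-1 - 30)))*(-604 + (-556 + 196)) = ((¼)*1217/(-31))*(-604 - 360) = ((¼)*(-1/31)*1217)*(-964) = -1217/124*(-964) = 293297/31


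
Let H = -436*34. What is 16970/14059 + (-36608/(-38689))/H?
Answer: 71560419618/59288222959 ≈ 1.2070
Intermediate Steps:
H = -14824
16970/14059 + (-36608/(-38689))/H = 16970/14059 - 36608/(-38689)/(-14824) = 16970*(1/14059) - 36608*(-1/38689)*(-1/14824) = 16970/14059 + (36608/38689)*(-1/14824) = 16970/14059 - 4576/71690717 = 71560419618/59288222959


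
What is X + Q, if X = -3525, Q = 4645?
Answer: 1120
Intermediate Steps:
X + Q = -3525 + 4645 = 1120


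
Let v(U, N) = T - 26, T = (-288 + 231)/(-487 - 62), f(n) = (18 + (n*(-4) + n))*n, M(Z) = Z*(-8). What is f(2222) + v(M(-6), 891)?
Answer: -2703254387/183 ≈ -1.4772e+7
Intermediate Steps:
M(Z) = -8*Z
f(n) = n*(18 - 3*n) (f(n) = (18 + (-4*n + n))*n = (18 - 3*n)*n = n*(18 - 3*n))
T = 19/183 (T = -57/(-549) = -57*(-1/549) = 19/183 ≈ 0.10383)
v(U, N) = -4739/183 (v(U, N) = 19/183 - 26 = -4739/183)
f(2222) + v(M(-6), 891) = 3*2222*(6 - 1*2222) - 4739/183 = 3*2222*(6 - 2222) - 4739/183 = 3*2222*(-2216) - 4739/183 = -14771856 - 4739/183 = -2703254387/183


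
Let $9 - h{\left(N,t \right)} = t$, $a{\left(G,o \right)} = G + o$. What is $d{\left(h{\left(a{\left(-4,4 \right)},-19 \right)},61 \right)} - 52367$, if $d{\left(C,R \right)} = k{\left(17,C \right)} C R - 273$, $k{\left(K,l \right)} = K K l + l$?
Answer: $13816320$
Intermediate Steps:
$h{\left(N,t \right)} = 9 - t$
$k{\left(K,l \right)} = l + l K^{2}$ ($k{\left(K,l \right)} = K^{2} l + l = l K^{2} + l = l + l K^{2}$)
$d{\left(C,R \right)} = -273 + 290 R C^{2}$ ($d{\left(C,R \right)} = C \left(1 + 17^{2}\right) C R - 273 = C \left(1 + 289\right) C R - 273 = C 290 C R - 273 = 290 C C R - 273 = 290 C^{2} R - 273 = 290 R C^{2} - 273 = -273 + 290 R C^{2}$)
$d{\left(h{\left(a{\left(-4,4 \right)},-19 \right)},61 \right)} - 52367 = \left(-273 + 290 \cdot 61 \left(9 - -19\right)^{2}\right) - 52367 = \left(-273 + 290 \cdot 61 \left(9 + 19\right)^{2}\right) - 52367 = \left(-273 + 290 \cdot 61 \cdot 28^{2}\right) - 52367 = \left(-273 + 290 \cdot 61 \cdot 784\right) - 52367 = \left(-273 + 13868960\right) - 52367 = 13868687 - 52367 = 13816320$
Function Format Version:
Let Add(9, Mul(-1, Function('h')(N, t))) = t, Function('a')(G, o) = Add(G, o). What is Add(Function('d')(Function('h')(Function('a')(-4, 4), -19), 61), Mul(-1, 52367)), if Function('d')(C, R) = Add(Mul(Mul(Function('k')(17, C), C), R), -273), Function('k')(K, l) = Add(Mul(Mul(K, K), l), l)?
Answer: 13816320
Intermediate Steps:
Function('h')(N, t) = Add(9, Mul(-1, t))
Function('k')(K, l) = Add(l, Mul(l, Pow(K, 2))) (Function('k')(K, l) = Add(Mul(Pow(K, 2), l), l) = Add(Mul(l, Pow(K, 2)), l) = Add(l, Mul(l, Pow(K, 2))))
Function('d')(C, R) = Add(-273, Mul(290, R, Pow(C, 2))) (Function('d')(C, R) = Add(Mul(Mul(Mul(C, Add(1, Pow(17, 2))), C), R), -273) = Add(Mul(Mul(Mul(C, Add(1, 289)), C), R), -273) = Add(Mul(Mul(Mul(C, 290), C), R), -273) = Add(Mul(Mul(Mul(290, C), C), R), -273) = Add(Mul(Mul(290, Pow(C, 2)), R), -273) = Add(Mul(290, R, Pow(C, 2)), -273) = Add(-273, Mul(290, R, Pow(C, 2))))
Add(Function('d')(Function('h')(Function('a')(-4, 4), -19), 61), Mul(-1, 52367)) = Add(Add(-273, Mul(290, 61, Pow(Add(9, Mul(-1, -19)), 2))), Mul(-1, 52367)) = Add(Add(-273, Mul(290, 61, Pow(Add(9, 19), 2))), -52367) = Add(Add(-273, Mul(290, 61, Pow(28, 2))), -52367) = Add(Add(-273, Mul(290, 61, 784)), -52367) = Add(Add(-273, 13868960), -52367) = Add(13868687, -52367) = 13816320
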